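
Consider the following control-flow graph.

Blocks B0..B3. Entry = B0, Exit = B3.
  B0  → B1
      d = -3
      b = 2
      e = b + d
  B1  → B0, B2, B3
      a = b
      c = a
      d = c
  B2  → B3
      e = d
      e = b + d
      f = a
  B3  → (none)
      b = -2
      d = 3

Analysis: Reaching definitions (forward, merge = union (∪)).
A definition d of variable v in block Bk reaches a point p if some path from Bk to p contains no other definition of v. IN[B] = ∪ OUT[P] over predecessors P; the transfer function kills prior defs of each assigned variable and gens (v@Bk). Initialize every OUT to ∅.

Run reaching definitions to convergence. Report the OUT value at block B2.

Answer: {a@B1, b@B0, c@B1, d@B1, e@B2, f@B2}

Trace:
Converged values:
  B0: | IN={a@B1, b@B0, c@B1, d@B1, e@B0} | OUT={a@B1, b@B0, c@B1, d@B0, e@B0}
  B1: | IN={a@B1, b@B0, c@B1, d@B0, e@B0} | OUT={a@B1, b@B0, c@B1, d@B1, e@B0}
  B2: | IN={a@B1, b@B0, c@B1, d@B1, e@B0} | OUT={a@B1, b@B0, c@B1, d@B1, e@B2, f@B2}
  B3: | IN={a@B1, b@B0, c@B1, d@B1, e@B0, e@B2, f@B2} | OUT={a@B1, b@B3, c@B1, d@B3, e@B0, e@B2, f@B2}

Merge at B2: IN[B2] = OUT[B1] = {a@B1, b@B0, c@B1, d@B1, e@B0}
Applying B2's transfer function to that IN value gives OUT[B2] (row B2 above).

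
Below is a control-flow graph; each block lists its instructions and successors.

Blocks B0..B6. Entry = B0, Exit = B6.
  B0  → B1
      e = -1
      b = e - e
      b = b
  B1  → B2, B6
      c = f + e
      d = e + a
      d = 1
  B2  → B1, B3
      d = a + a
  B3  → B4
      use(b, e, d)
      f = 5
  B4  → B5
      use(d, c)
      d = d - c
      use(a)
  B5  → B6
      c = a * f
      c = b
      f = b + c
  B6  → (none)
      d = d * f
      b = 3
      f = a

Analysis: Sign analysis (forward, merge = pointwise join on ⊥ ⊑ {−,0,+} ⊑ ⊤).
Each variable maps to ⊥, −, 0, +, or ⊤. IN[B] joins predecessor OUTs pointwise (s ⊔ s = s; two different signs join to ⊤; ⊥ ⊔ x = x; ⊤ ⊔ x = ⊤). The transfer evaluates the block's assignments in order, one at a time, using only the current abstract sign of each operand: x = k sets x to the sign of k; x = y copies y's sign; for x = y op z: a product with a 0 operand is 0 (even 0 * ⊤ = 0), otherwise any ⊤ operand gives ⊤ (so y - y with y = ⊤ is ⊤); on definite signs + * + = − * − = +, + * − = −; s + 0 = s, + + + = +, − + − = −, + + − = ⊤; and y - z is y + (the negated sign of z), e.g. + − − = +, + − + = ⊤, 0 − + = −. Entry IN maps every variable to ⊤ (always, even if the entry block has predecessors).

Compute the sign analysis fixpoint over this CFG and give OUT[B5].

Answer: {a: ⊤, b: ⊤, c: ⊤, d: ⊤, e: -, f: ⊤}

Derivation:
Fixpoint table:
  B0:  IN=(all ⊤)  OUT={e:-; rest ⊤}
  B1:  IN={e:-; rest ⊤}  OUT={d:+, e:-; rest ⊤}
  B2:  IN={d:+, e:-; rest ⊤}  OUT={e:-; rest ⊤}
  B3:  IN={e:-; rest ⊤}  OUT={e:-, f:+; rest ⊤}
  B4:  IN={e:-, f:+; rest ⊤}  OUT={e:-, f:+; rest ⊤}
  B5:  IN={e:-, f:+; rest ⊤}  OUT={e:-; rest ⊤}
  B6:  IN={e:-; rest ⊤}  OUT={b:+, e:-; rest ⊤}

Merge at B5: IN[B5] = OUT[B4] = {a: ⊤, b: ⊤, c: ⊤, d: ⊤, e: -, f: +}
Applying B5's transfer function to that IN value gives OUT[B5] (row B5 above).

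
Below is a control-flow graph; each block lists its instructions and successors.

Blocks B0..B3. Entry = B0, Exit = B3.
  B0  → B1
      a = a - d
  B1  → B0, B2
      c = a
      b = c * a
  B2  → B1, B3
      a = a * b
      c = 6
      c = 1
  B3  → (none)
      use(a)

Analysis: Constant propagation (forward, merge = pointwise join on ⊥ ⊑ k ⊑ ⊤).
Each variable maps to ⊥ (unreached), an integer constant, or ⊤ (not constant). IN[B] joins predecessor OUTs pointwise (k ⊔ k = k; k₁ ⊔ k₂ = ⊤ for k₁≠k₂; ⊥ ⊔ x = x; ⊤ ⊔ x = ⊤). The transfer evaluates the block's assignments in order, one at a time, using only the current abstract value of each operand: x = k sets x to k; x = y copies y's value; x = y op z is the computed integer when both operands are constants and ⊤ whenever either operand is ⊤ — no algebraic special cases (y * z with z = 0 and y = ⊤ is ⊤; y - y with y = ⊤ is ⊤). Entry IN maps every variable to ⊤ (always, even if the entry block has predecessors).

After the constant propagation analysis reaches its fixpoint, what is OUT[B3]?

Per-block solution:
  B0:  IN=(all ⊤)  OUT=(all ⊤)
  B1:  IN=(all ⊤)  OUT=(all ⊤)
  B2:  IN=(all ⊤)  OUT={c:1; rest ⊤}
  B3:  IN={c:1; rest ⊤}  OUT={c:1; rest ⊤}

Merge at B3: IN[B3] = OUT[B2] = {a: ⊤, b: ⊤, c: 1, d: ⊤, e: ⊤, f: ⊤}
Applying B3's transfer function to that IN value gives OUT[B3] (row B3 above).

Answer: {a: ⊤, b: ⊤, c: 1, d: ⊤, e: ⊤, f: ⊤}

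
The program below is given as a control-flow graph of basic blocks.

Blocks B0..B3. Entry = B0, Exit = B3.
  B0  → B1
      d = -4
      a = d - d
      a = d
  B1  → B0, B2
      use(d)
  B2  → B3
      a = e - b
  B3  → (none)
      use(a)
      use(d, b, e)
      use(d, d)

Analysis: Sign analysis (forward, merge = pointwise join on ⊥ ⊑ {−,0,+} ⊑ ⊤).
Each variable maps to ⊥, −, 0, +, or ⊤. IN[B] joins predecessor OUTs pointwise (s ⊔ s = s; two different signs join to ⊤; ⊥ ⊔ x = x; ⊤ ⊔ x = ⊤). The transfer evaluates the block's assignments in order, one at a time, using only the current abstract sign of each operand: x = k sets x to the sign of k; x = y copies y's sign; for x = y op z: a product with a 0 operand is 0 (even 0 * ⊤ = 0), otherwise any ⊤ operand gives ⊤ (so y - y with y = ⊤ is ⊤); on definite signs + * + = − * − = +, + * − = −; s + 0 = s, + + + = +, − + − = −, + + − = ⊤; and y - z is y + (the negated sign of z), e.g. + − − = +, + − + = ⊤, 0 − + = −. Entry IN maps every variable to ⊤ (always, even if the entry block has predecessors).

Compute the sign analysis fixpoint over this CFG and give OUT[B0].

Answer: {a: -, b: ⊤, c: ⊤, d: -, e: ⊤, f: ⊤}

Working:
Converged values:
  B0:  IN=(all ⊤)  OUT={a:-, d:-; rest ⊤}
  B1:  IN={a:-, d:-; rest ⊤}  OUT={a:-, d:-; rest ⊤}
  B2:  IN={a:-, d:-; rest ⊤}  OUT={d:-; rest ⊤}
  B3:  IN={d:-; rest ⊤}  OUT={d:-; rest ⊤}

Merge at B0 (entry node, so the boundary value (all ⊤) is joined with the incoming edge(s)): IN[B0] = (all ⊤) ⊔ OUT[B1] = {a: ⊤, b: ⊤, c: ⊤, d: ⊤, e: ⊤, f: ⊤}
Applying B0's transfer function to that IN value gives OUT[B0] (row B0 above).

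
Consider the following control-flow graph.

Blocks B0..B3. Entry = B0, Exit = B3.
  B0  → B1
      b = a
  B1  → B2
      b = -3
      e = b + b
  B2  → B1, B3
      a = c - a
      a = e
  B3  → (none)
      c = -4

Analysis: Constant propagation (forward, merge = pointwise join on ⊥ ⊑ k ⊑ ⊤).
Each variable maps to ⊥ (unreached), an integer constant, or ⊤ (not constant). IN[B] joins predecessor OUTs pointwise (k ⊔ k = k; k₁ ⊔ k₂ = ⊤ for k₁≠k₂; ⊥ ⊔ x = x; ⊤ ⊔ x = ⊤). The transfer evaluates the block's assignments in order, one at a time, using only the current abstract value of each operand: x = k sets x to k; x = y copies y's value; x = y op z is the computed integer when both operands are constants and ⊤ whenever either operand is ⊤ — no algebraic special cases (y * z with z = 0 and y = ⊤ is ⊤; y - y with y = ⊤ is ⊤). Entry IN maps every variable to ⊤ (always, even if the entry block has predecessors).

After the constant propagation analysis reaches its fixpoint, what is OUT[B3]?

Fixpoint table:
  B0: | IN=(all ⊤) | OUT=(all ⊤)
  B1: | IN=(all ⊤) | OUT={b:-3, e:-6; rest ⊤}
  B2: | IN={b:-3, e:-6; rest ⊤} | OUT={a:-6, b:-3, e:-6; rest ⊤}
  B3: | IN={a:-6, b:-3, e:-6; rest ⊤} | OUT={a:-6, b:-3, c:-4, e:-6; rest ⊤}

Merge at B3: IN[B3] = OUT[B2] = {a: -6, b: -3, c: ⊤, d: ⊤, e: -6, f: ⊤}
Applying B3's transfer function to that IN value gives OUT[B3] (row B3 above).

Answer: {a: -6, b: -3, c: -4, d: ⊤, e: -6, f: ⊤}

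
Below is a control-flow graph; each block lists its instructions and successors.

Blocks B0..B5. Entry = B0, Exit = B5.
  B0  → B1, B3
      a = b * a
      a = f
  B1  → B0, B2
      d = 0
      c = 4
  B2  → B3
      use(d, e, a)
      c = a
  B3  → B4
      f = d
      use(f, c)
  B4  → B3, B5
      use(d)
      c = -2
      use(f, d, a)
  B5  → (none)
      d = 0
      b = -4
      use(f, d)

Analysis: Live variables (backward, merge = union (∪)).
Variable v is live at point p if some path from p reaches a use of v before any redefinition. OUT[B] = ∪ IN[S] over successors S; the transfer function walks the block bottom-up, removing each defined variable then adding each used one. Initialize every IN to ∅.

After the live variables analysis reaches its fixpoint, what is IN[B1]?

Answer: {a, b, e, f}

Working:
Fixpoint table:
  B0:  IN={a, b, c, d, e, f}  OUT={a, b, c, d, e, f}
  B1:  IN={a, b, e, f}  OUT={a, b, c, d, e, f}
  B2:  IN={a, d, e}  OUT={a, c, d}
  B3:  IN={a, c, d}  OUT={a, d, f}
  B4:  IN={a, d, f}  OUT={a, c, d, f}
  B5:  IN={f}  OUT={}

Merge at B1: OUT[B1] = IN[B0] ⊔ IN[B2] = {a, b, c, d, e, f}
Applying B1's transfer function to that OUT value gives IN[B1] (row B1 above).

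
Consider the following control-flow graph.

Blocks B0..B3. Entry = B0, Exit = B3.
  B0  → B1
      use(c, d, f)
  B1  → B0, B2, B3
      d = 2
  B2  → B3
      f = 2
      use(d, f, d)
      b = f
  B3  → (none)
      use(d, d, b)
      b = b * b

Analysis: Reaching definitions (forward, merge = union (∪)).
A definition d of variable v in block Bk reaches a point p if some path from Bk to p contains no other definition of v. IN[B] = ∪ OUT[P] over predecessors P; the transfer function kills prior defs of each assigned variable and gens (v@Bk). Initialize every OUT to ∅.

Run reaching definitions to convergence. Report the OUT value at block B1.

Per-block solution:
  B0:  IN={d@B1}  OUT={d@B1}
  B1:  IN={d@B1}  OUT={d@B1}
  B2:  IN={d@B1}  OUT={b@B2, d@B1, f@B2}
  B3:  IN={b@B2, d@B1, f@B2}  OUT={b@B3, d@B1, f@B2}

Merge at B1: IN[B1] = OUT[B0] = {d@B1}
Applying B1's transfer function to that IN value gives OUT[B1] (row B1 above).

Answer: {d@B1}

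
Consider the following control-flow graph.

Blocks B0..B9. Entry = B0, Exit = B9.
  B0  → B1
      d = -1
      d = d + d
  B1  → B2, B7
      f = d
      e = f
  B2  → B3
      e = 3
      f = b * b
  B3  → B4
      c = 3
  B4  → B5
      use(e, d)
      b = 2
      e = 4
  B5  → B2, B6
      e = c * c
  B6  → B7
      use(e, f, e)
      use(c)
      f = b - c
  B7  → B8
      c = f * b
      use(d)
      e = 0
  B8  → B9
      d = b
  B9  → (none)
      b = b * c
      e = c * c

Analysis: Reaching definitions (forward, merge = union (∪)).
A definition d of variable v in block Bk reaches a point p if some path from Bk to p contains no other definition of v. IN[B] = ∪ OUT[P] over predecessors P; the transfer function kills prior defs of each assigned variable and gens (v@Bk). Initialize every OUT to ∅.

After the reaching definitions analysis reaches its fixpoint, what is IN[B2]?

Per-block solution:
  B0:   IN={}   OUT={d@B0}
  B1:   IN={d@B0}   OUT={d@B0, e@B1, f@B1}
  B2:   IN={b@B4, c@B3, d@B0, e@B1, e@B5, f@B1, f@B2}   OUT={b@B4, c@B3, d@B0, e@B2, f@B2}
  B3:   IN={b@B4, c@B3, d@B0, e@B2, f@B2}   OUT={b@B4, c@B3, d@B0, e@B2, f@B2}
  B4:   IN={b@B4, c@B3, d@B0, e@B2, f@B2}   OUT={b@B4, c@B3, d@B0, e@B4, f@B2}
  B5:   IN={b@B4, c@B3, d@B0, e@B4, f@B2}   OUT={b@B4, c@B3, d@B0, e@B5, f@B2}
  B6:   IN={b@B4, c@B3, d@B0, e@B5, f@B2}   OUT={b@B4, c@B3, d@B0, e@B5, f@B6}
  B7:   IN={b@B4, c@B3, d@B0, e@B1, e@B5, f@B1, f@B6}   OUT={b@B4, c@B7, d@B0, e@B7, f@B1, f@B6}
  B8:   IN={b@B4, c@B7, d@B0, e@B7, f@B1, f@B6}   OUT={b@B4, c@B7, d@B8, e@B7, f@B1, f@B6}
  B9:   IN={b@B4, c@B7, d@B8, e@B7, f@B1, f@B6}   OUT={b@B9, c@B7, d@B8, e@B9, f@B1, f@B6}

Merge at B2: IN[B2] = OUT[B1] ⊔ OUT[B5] = {b@B4, c@B3, d@B0, e@B1, e@B5, f@B1, f@B2}

Answer: {b@B4, c@B3, d@B0, e@B1, e@B5, f@B1, f@B2}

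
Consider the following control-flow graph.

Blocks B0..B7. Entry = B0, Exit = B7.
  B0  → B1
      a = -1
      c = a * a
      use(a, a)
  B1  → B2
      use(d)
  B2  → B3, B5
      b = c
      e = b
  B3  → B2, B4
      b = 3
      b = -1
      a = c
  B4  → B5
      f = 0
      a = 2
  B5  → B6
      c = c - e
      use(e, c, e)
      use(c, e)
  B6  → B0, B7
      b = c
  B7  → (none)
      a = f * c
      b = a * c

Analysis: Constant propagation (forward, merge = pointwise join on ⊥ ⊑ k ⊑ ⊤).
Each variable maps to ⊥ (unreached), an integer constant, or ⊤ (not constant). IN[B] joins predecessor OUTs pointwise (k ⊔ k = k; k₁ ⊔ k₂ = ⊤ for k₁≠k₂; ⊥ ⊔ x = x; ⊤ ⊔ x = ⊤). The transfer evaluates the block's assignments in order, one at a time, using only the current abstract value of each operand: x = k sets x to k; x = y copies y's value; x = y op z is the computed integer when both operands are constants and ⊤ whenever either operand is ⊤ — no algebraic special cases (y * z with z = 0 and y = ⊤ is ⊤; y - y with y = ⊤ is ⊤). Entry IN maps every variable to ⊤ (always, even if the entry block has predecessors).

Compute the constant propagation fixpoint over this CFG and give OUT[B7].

Answer: {a: ⊤, b: ⊤, c: 0, d: ⊤, e: 1, f: ⊤}

Trace:
Fixpoint table:
  B0:   IN=(all ⊤)   OUT={a:-1, c:1; rest ⊤}
  B1:   IN={a:-1, c:1; rest ⊤}   OUT={a:-1, c:1; rest ⊤}
  B2:   IN={c:1; rest ⊤}   OUT={b:1, c:1, e:1; rest ⊤}
  B3:   IN={b:1, c:1, e:1; rest ⊤}   OUT={a:1, b:-1, c:1, e:1; rest ⊤}
  B4:   IN={a:1, b:-1, c:1, e:1; rest ⊤}   OUT={a:2, b:-1, c:1, e:1, f:0; rest ⊤}
  B5:   IN={c:1, e:1; rest ⊤}   OUT={c:0, e:1; rest ⊤}
  B6:   IN={c:0, e:1; rest ⊤}   OUT={b:0, c:0, e:1; rest ⊤}
  B7:   IN={b:0, c:0, e:1; rest ⊤}   OUT={c:0, e:1; rest ⊤}

Merge at B7: IN[B7] = OUT[B6] = {a: ⊤, b: 0, c: 0, d: ⊤, e: 1, f: ⊤}
Applying B7's transfer function to that IN value gives OUT[B7] (row B7 above).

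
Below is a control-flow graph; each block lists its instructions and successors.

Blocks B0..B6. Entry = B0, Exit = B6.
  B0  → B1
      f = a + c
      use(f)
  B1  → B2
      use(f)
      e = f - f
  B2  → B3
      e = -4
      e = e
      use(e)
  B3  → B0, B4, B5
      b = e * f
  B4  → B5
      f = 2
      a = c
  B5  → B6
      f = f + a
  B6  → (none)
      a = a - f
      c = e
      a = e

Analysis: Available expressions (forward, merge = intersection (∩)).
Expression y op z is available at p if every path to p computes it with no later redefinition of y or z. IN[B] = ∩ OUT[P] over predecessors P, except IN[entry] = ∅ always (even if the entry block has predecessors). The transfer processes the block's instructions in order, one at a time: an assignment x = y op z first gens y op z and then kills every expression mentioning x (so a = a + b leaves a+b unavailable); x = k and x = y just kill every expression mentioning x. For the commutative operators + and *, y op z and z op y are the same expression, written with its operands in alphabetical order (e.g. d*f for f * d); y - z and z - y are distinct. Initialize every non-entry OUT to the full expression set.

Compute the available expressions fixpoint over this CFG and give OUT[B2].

Answer: {a+c, f-f}

Trace:
Per-block solution:
  B0: | IN={} | OUT={a+c}
  B1: | IN={a+c} | OUT={a+c, f-f}
  B2: | IN={a+c, f-f} | OUT={a+c, f-f}
  B3: | IN={a+c, f-f} | OUT={a+c, e*f, f-f}
  B4: | IN={a+c, e*f, f-f} | OUT={}
  B5: | IN={} | OUT={}
  B6: | IN={} | OUT={}

Merge at B2: IN[B2] = OUT[B1] = {a+c, f-f}
Applying B2's transfer function to that IN value gives OUT[B2] (row B2 above).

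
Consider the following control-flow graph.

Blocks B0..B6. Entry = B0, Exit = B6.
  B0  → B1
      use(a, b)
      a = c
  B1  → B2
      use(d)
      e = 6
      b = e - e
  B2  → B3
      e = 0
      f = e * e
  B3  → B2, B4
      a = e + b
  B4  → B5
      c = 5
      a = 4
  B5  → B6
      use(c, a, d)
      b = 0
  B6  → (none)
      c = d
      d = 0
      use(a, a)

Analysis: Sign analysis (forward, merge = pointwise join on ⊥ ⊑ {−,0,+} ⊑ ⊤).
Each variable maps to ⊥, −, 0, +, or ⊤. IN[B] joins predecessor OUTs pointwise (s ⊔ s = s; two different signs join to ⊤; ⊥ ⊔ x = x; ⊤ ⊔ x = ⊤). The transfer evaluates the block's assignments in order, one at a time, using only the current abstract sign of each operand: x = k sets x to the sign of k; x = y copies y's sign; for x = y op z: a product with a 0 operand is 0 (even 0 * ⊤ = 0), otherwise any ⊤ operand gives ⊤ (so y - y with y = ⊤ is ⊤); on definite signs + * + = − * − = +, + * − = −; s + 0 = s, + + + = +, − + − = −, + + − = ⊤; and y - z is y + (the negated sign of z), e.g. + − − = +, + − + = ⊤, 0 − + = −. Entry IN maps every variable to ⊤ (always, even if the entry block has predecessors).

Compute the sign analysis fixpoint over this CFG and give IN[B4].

Answer: {a: ⊤, b: ⊤, c: ⊤, d: ⊤, e: 0, f: 0}

Trace:
Converged values:
  B0:  IN=(all ⊤)  OUT=(all ⊤)
  B1:  IN=(all ⊤)  OUT={e:+; rest ⊤}
  B2:  IN=(all ⊤)  OUT={e:0, f:0; rest ⊤}
  B3:  IN={e:0, f:0; rest ⊤}  OUT={e:0, f:0; rest ⊤}
  B4:  IN={e:0, f:0; rest ⊤}  OUT={a:+, c:+, e:0, f:0; rest ⊤}
  B5:  IN={a:+, c:+, e:0, f:0; rest ⊤}  OUT={a:+, b:0, c:+, e:0, f:0; rest ⊤}
  B6:  IN={a:+, b:0, c:+, e:0, f:0; rest ⊤}  OUT={a:+, b:0, d:0, e:0, f:0; rest ⊤}

Merge at B4: IN[B4] = OUT[B3] = {a: ⊤, b: ⊤, c: ⊤, d: ⊤, e: 0, f: 0}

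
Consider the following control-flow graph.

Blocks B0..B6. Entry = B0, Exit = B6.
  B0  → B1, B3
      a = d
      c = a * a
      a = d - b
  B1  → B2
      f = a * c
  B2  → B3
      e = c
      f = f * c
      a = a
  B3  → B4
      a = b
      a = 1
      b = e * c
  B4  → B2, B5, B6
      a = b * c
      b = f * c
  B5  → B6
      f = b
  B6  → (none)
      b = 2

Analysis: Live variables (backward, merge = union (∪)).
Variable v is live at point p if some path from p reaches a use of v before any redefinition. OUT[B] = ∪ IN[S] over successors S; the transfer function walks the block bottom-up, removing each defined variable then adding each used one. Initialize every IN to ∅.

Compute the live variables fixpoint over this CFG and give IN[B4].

Converged values:
  B0:   IN={b, d, e, f}   OUT={a, b, c, e, f}
  B1:   IN={a, b, c}   OUT={a, b, c, f}
  B2:   IN={a, b, c, f}   OUT={b, c, e, f}
  B3:   IN={b, c, e, f}   OUT={b, c, f}
  B4:   IN={b, c, f}   OUT={a, b, c, f}
  B5:   IN={b}   OUT={}
  B6:   IN={}   OUT={}

Merge at B4: OUT[B4] = IN[B2] ⊔ IN[B5] ⊔ IN[B6] = {a, b, c, f}
Applying B4's transfer function to that OUT value gives IN[B4] (row B4 above).

Answer: {b, c, f}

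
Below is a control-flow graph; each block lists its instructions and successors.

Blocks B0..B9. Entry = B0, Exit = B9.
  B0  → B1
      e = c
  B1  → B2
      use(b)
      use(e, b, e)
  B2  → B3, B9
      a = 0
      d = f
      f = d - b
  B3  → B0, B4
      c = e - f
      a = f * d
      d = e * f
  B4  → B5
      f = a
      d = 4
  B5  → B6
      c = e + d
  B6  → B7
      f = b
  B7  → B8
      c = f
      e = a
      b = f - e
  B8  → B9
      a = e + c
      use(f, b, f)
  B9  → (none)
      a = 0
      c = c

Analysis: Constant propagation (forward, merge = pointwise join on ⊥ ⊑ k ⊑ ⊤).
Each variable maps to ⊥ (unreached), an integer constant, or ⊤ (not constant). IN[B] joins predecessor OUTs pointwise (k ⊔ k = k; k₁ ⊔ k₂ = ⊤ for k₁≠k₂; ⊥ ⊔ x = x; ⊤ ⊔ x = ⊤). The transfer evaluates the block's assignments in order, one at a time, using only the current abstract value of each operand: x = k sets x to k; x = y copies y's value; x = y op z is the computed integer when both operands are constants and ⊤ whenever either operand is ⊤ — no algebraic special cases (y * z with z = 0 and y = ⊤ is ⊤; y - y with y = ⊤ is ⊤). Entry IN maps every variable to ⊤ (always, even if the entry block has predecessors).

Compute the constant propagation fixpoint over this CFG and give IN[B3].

Answer: {a: 0, b: ⊤, c: ⊤, d: ⊤, e: ⊤, f: ⊤}

Working:
Fixpoint table:
  B0: | IN=(all ⊤) | OUT=(all ⊤)
  B1: | IN=(all ⊤) | OUT=(all ⊤)
  B2: | IN=(all ⊤) | OUT={a:0; rest ⊤}
  B3: | IN={a:0; rest ⊤} | OUT=(all ⊤)
  B4: | IN=(all ⊤) | OUT={d:4; rest ⊤}
  B5: | IN={d:4; rest ⊤} | OUT={d:4; rest ⊤}
  B6: | IN={d:4; rest ⊤} | OUT={d:4; rest ⊤}
  B7: | IN={d:4; rest ⊤} | OUT={d:4; rest ⊤}
  B8: | IN={d:4; rest ⊤} | OUT={d:4; rest ⊤}
  B9: | IN=(all ⊤) | OUT={a:0; rest ⊤}

Merge at B3: IN[B3] = OUT[B2] = {a: 0, b: ⊤, c: ⊤, d: ⊤, e: ⊤, f: ⊤}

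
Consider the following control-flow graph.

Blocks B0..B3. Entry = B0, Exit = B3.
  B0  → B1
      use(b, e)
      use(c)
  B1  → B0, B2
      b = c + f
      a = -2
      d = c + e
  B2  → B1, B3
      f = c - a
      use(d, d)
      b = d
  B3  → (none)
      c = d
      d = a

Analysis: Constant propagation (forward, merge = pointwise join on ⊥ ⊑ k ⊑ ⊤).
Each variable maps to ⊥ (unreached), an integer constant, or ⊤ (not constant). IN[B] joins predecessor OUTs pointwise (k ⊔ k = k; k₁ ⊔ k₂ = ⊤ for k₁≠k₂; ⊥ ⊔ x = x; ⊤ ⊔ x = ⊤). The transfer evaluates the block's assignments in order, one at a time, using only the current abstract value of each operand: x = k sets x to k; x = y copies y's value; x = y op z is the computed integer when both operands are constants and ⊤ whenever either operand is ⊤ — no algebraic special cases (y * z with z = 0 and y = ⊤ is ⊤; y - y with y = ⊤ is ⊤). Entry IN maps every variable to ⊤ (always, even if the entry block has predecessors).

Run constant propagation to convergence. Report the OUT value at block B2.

Answer: {a: -2, b: ⊤, c: ⊤, d: ⊤, e: ⊤, f: ⊤}

Trace:
Converged values:
  B0:   IN=(all ⊤)   OUT=(all ⊤)
  B1:   IN=(all ⊤)   OUT={a:-2; rest ⊤}
  B2:   IN={a:-2; rest ⊤}   OUT={a:-2; rest ⊤}
  B3:   IN={a:-2; rest ⊤}   OUT={a:-2, d:-2; rest ⊤}

Merge at B2: IN[B2] = OUT[B1] = {a: -2, b: ⊤, c: ⊤, d: ⊤, e: ⊤, f: ⊤}
Applying B2's transfer function to that IN value gives OUT[B2] (row B2 above).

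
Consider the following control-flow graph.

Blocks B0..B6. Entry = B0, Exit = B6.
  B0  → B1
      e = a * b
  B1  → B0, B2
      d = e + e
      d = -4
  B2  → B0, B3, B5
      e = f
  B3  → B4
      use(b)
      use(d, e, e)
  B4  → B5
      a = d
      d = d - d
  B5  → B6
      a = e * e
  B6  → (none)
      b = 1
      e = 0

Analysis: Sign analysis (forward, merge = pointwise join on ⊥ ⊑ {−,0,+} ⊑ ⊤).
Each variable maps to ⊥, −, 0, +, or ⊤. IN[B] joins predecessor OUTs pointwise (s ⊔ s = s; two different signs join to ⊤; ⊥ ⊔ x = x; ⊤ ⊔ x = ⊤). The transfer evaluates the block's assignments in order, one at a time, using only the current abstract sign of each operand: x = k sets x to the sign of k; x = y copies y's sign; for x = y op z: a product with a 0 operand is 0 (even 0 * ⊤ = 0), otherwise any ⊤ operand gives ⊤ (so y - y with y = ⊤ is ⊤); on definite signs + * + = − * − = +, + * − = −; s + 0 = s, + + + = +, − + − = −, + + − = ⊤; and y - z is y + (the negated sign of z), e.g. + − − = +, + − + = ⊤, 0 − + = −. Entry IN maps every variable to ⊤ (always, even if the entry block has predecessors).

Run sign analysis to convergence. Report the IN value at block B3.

Answer: {a: ⊤, b: ⊤, c: ⊤, d: -, e: ⊤, f: ⊤}

Working:
Fixpoint table:
  B0:   IN=(all ⊤)   OUT=(all ⊤)
  B1:   IN=(all ⊤)   OUT={d:-; rest ⊤}
  B2:   IN={d:-; rest ⊤}   OUT={d:-; rest ⊤}
  B3:   IN={d:-; rest ⊤}   OUT={d:-; rest ⊤}
  B4:   IN={d:-; rest ⊤}   OUT={a:-; rest ⊤}
  B5:   IN=(all ⊤)   OUT=(all ⊤)
  B6:   IN=(all ⊤)   OUT={b:+, e:0; rest ⊤}

Merge at B3: IN[B3] = OUT[B2] = {a: ⊤, b: ⊤, c: ⊤, d: -, e: ⊤, f: ⊤}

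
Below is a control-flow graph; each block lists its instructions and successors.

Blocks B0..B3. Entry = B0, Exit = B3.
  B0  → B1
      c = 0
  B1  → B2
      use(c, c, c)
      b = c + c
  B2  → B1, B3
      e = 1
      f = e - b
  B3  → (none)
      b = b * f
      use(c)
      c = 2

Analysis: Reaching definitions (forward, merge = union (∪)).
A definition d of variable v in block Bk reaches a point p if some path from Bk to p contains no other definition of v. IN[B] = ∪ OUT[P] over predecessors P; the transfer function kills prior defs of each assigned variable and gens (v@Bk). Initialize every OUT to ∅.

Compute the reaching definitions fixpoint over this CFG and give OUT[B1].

Fixpoint table:
  B0:   IN={}   OUT={c@B0}
  B1:   IN={b@B1, c@B0, e@B2, f@B2}   OUT={b@B1, c@B0, e@B2, f@B2}
  B2:   IN={b@B1, c@B0, e@B2, f@B2}   OUT={b@B1, c@B0, e@B2, f@B2}
  B3:   IN={b@B1, c@B0, e@B2, f@B2}   OUT={b@B3, c@B3, e@B2, f@B2}

Merge at B1: IN[B1] = OUT[B0] ⊔ OUT[B2] = {b@B1, c@B0, e@B2, f@B2}
Applying B1's transfer function to that IN value gives OUT[B1] (row B1 above).

Answer: {b@B1, c@B0, e@B2, f@B2}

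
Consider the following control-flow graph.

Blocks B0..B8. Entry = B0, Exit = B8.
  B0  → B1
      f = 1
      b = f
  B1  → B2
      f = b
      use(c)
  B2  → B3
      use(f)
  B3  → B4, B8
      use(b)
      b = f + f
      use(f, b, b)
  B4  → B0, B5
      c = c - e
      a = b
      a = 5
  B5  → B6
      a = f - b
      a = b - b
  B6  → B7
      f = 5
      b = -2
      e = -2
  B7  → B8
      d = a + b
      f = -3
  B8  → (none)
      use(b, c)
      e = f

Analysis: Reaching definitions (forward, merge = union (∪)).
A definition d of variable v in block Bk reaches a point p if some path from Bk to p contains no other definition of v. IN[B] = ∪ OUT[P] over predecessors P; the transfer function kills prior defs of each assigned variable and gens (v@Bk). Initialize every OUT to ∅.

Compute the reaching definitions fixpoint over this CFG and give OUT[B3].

Converged values:
  B0:   IN={a@B4, b@B3, c@B4, f@B1}   OUT={a@B4, b@B0, c@B4, f@B0}
  B1:   IN={a@B4, b@B0, c@B4, f@B0}   OUT={a@B4, b@B0, c@B4, f@B1}
  B2:   IN={a@B4, b@B0, c@B4, f@B1}   OUT={a@B4, b@B0, c@B4, f@B1}
  B3:   IN={a@B4, b@B0, c@B4, f@B1}   OUT={a@B4, b@B3, c@B4, f@B1}
  B4:   IN={a@B4, b@B3, c@B4, f@B1}   OUT={a@B4, b@B3, c@B4, f@B1}
  B5:   IN={a@B4, b@B3, c@B4, f@B1}   OUT={a@B5, b@B3, c@B4, f@B1}
  B6:   IN={a@B5, b@B3, c@B4, f@B1}   OUT={a@B5, b@B6, c@B4, e@B6, f@B6}
  B7:   IN={a@B5, b@B6, c@B4, e@B6, f@B6}   OUT={a@B5, b@B6, c@B4, d@B7, e@B6, f@B7}
  B8:   IN={a@B4, a@B5, b@B3, b@B6, c@B4, d@B7, e@B6, f@B1, f@B7}   OUT={a@B4, a@B5, b@B3, b@B6, c@B4, d@B7, e@B8, f@B1, f@B7}

Merge at B3: IN[B3] = OUT[B2] = {a@B4, b@B0, c@B4, f@B1}
Applying B3's transfer function to that IN value gives OUT[B3] (row B3 above).

Answer: {a@B4, b@B3, c@B4, f@B1}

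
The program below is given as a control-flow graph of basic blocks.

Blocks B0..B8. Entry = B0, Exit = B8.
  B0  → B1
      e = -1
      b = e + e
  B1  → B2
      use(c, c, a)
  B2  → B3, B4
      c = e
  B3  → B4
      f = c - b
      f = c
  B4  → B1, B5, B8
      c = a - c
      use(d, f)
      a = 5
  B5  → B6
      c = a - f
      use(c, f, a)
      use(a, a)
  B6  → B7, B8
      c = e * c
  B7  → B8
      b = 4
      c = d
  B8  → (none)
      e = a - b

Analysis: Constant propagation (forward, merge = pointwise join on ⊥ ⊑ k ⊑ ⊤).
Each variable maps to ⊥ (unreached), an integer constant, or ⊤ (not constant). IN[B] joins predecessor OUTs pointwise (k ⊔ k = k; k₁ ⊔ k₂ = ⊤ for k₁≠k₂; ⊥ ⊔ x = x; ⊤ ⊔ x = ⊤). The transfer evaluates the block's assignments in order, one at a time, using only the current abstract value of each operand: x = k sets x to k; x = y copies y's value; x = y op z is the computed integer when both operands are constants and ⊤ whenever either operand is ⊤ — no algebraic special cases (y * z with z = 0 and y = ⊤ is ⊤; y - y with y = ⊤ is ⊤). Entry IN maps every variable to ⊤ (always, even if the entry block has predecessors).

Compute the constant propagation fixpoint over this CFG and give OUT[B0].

Answer: {a: ⊤, b: -2, c: ⊤, d: ⊤, e: -1, f: ⊤}

Trace:
Fixpoint table:
  B0: | IN=(all ⊤) | OUT={b:-2, e:-1; rest ⊤}
  B1: | IN={b:-2, e:-1; rest ⊤} | OUT={b:-2, e:-1; rest ⊤}
  B2: | IN={b:-2, e:-1; rest ⊤} | OUT={b:-2, c:-1, e:-1; rest ⊤}
  B3: | IN={b:-2, c:-1, e:-1; rest ⊤} | OUT={b:-2, c:-1, e:-1, f:-1; rest ⊤}
  B4: | IN={b:-2, c:-1, e:-1; rest ⊤} | OUT={a:5, b:-2, e:-1; rest ⊤}
  B5: | IN={a:5, b:-2, e:-1; rest ⊤} | OUT={a:5, b:-2, e:-1; rest ⊤}
  B6: | IN={a:5, b:-2, e:-1; rest ⊤} | OUT={a:5, b:-2, e:-1; rest ⊤}
  B7: | IN={a:5, b:-2, e:-1; rest ⊤} | OUT={a:5, b:4, e:-1; rest ⊤}
  B8: | IN={a:5, e:-1; rest ⊤} | OUT={a:5; rest ⊤}

B0 is the boundary node: IN[B0] = {a: ⊤, b: ⊤, c: ⊤, d: ⊤, e: ⊤, f: ⊤}
Applying B0's transfer function to that IN value gives OUT[B0] (row B0 above).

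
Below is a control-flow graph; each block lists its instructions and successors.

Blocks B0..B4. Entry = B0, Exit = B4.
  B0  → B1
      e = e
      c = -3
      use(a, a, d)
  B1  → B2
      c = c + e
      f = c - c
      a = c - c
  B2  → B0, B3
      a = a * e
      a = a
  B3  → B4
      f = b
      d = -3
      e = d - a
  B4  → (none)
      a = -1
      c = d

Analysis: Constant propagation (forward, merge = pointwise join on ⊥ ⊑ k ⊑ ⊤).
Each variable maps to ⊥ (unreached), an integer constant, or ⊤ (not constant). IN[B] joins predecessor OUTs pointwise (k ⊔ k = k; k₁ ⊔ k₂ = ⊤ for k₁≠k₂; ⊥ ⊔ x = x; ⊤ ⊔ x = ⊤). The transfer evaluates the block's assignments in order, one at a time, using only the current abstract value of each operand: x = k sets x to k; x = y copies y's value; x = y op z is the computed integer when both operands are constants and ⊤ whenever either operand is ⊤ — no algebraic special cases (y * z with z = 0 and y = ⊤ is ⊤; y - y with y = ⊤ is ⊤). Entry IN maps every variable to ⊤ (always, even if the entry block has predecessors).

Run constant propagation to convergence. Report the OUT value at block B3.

Answer: {a: ⊤, b: ⊤, c: ⊤, d: -3, e: ⊤, f: ⊤}

Trace:
Fixpoint table:
  B0: | IN=(all ⊤) | OUT={c:-3; rest ⊤}
  B1: | IN={c:-3; rest ⊤} | OUT=(all ⊤)
  B2: | IN=(all ⊤) | OUT=(all ⊤)
  B3: | IN=(all ⊤) | OUT={d:-3; rest ⊤}
  B4: | IN={d:-3; rest ⊤} | OUT={a:-1, c:-3, d:-3; rest ⊤}

Merge at B3: IN[B3] = OUT[B2] = {a: ⊤, b: ⊤, c: ⊤, d: ⊤, e: ⊤, f: ⊤}
Applying B3's transfer function to that IN value gives OUT[B3] (row B3 above).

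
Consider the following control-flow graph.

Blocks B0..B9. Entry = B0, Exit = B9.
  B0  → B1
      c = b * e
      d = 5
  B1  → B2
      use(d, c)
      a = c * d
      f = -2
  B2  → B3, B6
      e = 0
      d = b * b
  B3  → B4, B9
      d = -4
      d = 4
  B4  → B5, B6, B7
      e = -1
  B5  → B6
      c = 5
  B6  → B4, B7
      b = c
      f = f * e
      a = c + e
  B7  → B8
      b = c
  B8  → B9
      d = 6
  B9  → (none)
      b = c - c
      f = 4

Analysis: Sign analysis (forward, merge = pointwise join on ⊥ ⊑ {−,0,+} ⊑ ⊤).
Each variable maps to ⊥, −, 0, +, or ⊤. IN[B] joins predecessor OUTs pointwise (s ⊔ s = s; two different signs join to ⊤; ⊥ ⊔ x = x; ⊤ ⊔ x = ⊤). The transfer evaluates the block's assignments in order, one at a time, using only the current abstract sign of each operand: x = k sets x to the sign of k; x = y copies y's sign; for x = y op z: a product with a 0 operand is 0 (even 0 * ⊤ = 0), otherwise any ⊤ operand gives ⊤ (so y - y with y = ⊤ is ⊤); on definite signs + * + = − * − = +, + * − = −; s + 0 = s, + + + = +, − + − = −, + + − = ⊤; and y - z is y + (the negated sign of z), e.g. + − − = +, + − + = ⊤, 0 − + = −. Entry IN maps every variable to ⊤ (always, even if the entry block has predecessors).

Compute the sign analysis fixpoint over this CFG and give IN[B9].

Answer: {a: ⊤, b: ⊤, c: ⊤, d: +, e: ⊤, f: ⊤}

Trace:
Fixpoint table:
  B0:  IN=(all ⊤)  OUT={d:+; rest ⊤}
  B1:  IN={d:+; rest ⊤}  OUT={d:+, f:-; rest ⊤}
  B2:  IN={d:+, f:-; rest ⊤}  OUT={e:0, f:-; rest ⊤}
  B3:  IN={e:0, f:-; rest ⊤}  OUT={d:+, e:0, f:-; rest ⊤}
  B4:  IN=(all ⊤)  OUT={e:-; rest ⊤}
  B5:  IN={e:-; rest ⊤}  OUT={c:+, e:-; rest ⊤}
  B6:  IN=(all ⊤)  OUT=(all ⊤)
  B7:  IN=(all ⊤)  OUT=(all ⊤)
  B8:  IN=(all ⊤)  OUT={d:+; rest ⊤}
  B9:  IN={d:+; rest ⊤}  OUT={d:+, f:+; rest ⊤}

Merge at B9: IN[B9] = OUT[B3] ⊔ OUT[B8] = {a: ⊤, b: ⊤, c: ⊤, d: +, e: ⊤, f: ⊤}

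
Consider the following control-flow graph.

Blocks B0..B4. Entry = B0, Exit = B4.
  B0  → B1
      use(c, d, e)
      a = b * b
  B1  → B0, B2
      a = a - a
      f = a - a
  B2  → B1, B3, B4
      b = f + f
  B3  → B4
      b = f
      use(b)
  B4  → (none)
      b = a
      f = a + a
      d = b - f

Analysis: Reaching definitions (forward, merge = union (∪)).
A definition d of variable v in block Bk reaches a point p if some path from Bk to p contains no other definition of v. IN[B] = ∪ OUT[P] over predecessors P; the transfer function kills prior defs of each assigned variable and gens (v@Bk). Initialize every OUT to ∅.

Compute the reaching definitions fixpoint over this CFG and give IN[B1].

Answer: {a@B0, a@B1, b@B2, f@B1}

Trace:
Converged values:
  B0:   IN={a@B1, b@B2, f@B1}   OUT={a@B0, b@B2, f@B1}
  B1:   IN={a@B0, a@B1, b@B2, f@B1}   OUT={a@B1, b@B2, f@B1}
  B2:   IN={a@B1, b@B2, f@B1}   OUT={a@B1, b@B2, f@B1}
  B3:   IN={a@B1, b@B2, f@B1}   OUT={a@B1, b@B3, f@B1}
  B4:   IN={a@B1, b@B2, b@B3, f@B1}   OUT={a@B1, b@B4, d@B4, f@B4}

Merge at B1: IN[B1] = OUT[B0] ⊔ OUT[B2] = {a@B0, a@B1, b@B2, f@B1}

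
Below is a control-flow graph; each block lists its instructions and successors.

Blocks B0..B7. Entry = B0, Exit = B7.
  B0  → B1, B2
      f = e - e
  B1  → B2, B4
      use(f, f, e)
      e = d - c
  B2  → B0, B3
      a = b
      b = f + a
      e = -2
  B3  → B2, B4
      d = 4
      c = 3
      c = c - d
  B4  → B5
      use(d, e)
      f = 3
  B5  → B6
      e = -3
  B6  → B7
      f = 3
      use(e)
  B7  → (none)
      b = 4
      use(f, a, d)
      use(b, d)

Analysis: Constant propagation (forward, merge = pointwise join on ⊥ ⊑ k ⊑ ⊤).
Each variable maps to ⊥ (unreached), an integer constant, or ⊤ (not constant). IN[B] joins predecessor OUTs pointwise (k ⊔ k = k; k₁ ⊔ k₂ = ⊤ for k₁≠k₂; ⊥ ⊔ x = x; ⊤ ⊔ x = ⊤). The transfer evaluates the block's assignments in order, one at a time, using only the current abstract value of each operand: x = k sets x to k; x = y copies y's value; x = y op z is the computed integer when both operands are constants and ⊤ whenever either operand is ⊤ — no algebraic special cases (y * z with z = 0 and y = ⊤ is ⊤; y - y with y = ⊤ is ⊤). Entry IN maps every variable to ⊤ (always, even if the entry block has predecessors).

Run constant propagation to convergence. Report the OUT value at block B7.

Converged values:
  B0:  IN=(all ⊤)  OUT=(all ⊤)
  B1:  IN=(all ⊤)  OUT=(all ⊤)
  B2:  IN=(all ⊤)  OUT={e:-2; rest ⊤}
  B3:  IN={e:-2; rest ⊤}  OUT={c:-1, d:4, e:-2; rest ⊤}
  B4:  IN=(all ⊤)  OUT={f:3; rest ⊤}
  B5:  IN={f:3; rest ⊤}  OUT={e:-3, f:3; rest ⊤}
  B6:  IN={e:-3, f:3; rest ⊤}  OUT={e:-3, f:3; rest ⊤}
  B7:  IN={e:-3, f:3; rest ⊤}  OUT={b:4, e:-3, f:3; rest ⊤}

Merge at B7: IN[B7] = OUT[B6] = {a: ⊤, b: ⊤, c: ⊤, d: ⊤, e: -3, f: 3}
Applying B7's transfer function to that IN value gives OUT[B7] (row B7 above).

Answer: {a: ⊤, b: 4, c: ⊤, d: ⊤, e: -3, f: 3}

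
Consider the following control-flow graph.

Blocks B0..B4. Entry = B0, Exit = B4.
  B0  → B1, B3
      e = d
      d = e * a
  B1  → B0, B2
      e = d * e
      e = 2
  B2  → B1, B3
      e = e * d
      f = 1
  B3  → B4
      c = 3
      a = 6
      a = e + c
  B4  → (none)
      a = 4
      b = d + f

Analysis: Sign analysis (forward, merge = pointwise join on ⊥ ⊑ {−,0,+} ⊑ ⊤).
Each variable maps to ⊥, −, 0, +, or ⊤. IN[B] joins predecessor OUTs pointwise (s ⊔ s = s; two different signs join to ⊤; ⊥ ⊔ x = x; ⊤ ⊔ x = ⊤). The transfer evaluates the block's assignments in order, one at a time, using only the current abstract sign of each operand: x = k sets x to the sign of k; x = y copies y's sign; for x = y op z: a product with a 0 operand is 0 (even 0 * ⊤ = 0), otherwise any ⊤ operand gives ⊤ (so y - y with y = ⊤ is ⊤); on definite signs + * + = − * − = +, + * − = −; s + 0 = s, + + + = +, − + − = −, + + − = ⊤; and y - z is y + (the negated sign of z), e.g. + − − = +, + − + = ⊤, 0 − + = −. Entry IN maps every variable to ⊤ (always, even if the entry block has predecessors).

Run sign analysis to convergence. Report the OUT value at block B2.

Answer: {a: ⊤, b: ⊤, c: ⊤, d: ⊤, e: ⊤, f: +}

Derivation:
Fixpoint table:
  B0: | IN=(all ⊤) | OUT=(all ⊤)
  B1: | IN=(all ⊤) | OUT={e:+; rest ⊤}
  B2: | IN={e:+; rest ⊤} | OUT={f:+; rest ⊤}
  B3: | IN=(all ⊤) | OUT={c:+; rest ⊤}
  B4: | IN={c:+; rest ⊤} | OUT={a:+, c:+; rest ⊤}

Merge at B2: IN[B2] = OUT[B1] = {a: ⊤, b: ⊤, c: ⊤, d: ⊤, e: +, f: ⊤}
Applying B2's transfer function to that IN value gives OUT[B2] (row B2 above).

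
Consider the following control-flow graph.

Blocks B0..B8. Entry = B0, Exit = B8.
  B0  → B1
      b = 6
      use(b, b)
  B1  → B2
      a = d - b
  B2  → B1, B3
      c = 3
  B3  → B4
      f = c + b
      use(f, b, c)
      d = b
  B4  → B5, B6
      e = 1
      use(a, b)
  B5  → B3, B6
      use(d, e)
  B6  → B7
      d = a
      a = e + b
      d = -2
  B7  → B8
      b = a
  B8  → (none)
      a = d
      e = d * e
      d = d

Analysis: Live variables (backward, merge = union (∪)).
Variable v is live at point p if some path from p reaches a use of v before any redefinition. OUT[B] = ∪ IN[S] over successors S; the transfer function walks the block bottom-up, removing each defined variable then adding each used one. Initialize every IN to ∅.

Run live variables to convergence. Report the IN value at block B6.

Per-block solution:
  B0: | IN={d} | OUT={b, d}
  B1: | IN={b, d} | OUT={a, b, d}
  B2: | IN={a, b, d} | OUT={a, b, c, d}
  B3: | IN={a, b, c} | OUT={a, b, c, d}
  B4: | IN={a, b, c, d} | OUT={a, b, c, d, e}
  B5: | IN={a, b, c, d, e} | OUT={a, b, c, e}
  B6: | IN={a, b, e} | OUT={a, d, e}
  B7: | IN={a, d, e} | OUT={d, e}
  B8: | IN={d, e} | OUT={}

Merge at B6: OUT[B6] = IN[B7] = {a, d, e}
Applying B6's transfer function to that OUT value gives IN[B6] (row B6 above).

Answer: {a, b, e}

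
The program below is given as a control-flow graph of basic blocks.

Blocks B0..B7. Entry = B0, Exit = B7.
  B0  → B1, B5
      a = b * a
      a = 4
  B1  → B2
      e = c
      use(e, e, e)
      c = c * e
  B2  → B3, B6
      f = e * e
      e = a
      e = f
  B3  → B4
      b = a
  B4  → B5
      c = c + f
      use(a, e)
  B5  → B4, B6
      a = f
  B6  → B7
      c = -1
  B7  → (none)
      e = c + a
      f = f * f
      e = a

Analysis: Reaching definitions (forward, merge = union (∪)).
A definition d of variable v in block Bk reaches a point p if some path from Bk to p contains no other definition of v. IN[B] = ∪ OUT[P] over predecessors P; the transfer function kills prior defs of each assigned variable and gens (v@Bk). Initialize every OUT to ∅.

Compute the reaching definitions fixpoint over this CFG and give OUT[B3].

Fixpoint table:
  B0:  IN={}  OUT={a@B0}
  B1:  IN={a@B0}  OUT={a@B0, c@B1, e@B1}
  B2:  IN={a@B0, c@B1, e@B1}  OUT={a@B0, c@B1, e@B2, f@B2}
  B3:  IN={a@B0, c@B1, e@B2, f@B2}  OUT={a@B0, b@B3, c@B1, e@B2, f@B2}
  B4:  IN={a@B0, a@B5, b@B3, c@B1, c@B4, e@B2, f@B2}  OUT={a@B0, a@B5, b@B3, c@B4, e@B2, f@B2}
  B5:  IN={a@B0, a@B5, b@B3, c@B4, e@B2, f@B2}  OUT={a@B5, b@B3, c@B4, e@B2, f@B2}
  B6:  IN={a@B0, a@B5, b@B3, c@B1, c@B4, e@B2, f@B2}  OUT={a@B0, a@B5, b@B3, c@B6, e@B2, f@B2}
  B7:  IN={a@B0, a@B5, b@B3, c@B6, e@B2, f@B2}  OUT={a@B0, a@B5, b@B3, c@B6, e@B7, f@B7}

Merge at B3: IN[B3] = OUT[B2] = {a@B0, c@B1, e@B2, f@B2}
Applying B3's transfer function to that IN value gives OUT[B3] (row B3 above).

Answer: {a@B0, b@B3, c@B1, e@B2, f@B2}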